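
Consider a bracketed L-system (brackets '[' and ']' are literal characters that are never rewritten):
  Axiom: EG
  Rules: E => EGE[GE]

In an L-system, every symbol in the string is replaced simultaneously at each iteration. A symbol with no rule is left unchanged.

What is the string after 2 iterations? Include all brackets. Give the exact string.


Answer: EGE[GE]GEGE[GE][GEGE[GE]]G

Derivation:
Step 0: EG
Step 1: EGE[GE]G
Step 2: EGE[GE]GEGE[GE][GEGE[GE]]G


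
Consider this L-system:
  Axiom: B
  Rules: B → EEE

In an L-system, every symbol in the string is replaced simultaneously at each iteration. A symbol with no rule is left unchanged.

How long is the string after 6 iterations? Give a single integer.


Answer: 3

Derivation:
Step 0: length = 1
Step 1: length = 3
Step 2: length = 3
Step 3: length = 3
Step 4: length = 3
Step 5: length = 3
Step 6: length = 3


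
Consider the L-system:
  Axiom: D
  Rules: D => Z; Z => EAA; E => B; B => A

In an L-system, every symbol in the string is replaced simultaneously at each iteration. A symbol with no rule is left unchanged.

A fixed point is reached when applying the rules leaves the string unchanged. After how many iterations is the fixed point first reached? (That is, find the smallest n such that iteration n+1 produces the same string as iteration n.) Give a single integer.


Answer: 4

Derivation:
Step 0: D
Step 1: Z
Step 2: EAA
Step 3: BAA
Step 4: AAA
Step 5: AAA  (unchanged — fixed point at step 4)


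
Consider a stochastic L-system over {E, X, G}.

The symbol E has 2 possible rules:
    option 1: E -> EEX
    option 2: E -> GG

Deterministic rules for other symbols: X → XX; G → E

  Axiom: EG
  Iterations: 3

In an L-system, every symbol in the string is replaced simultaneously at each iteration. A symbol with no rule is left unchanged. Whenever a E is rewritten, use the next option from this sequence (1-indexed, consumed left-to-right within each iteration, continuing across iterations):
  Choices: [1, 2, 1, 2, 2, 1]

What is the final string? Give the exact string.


Step 0: EG
Step 1: EEXE  (used choices [1])
Step 2: GGEEXXXGG  (used choices [2, 1, 2])
Step 3: EEGGEEXXXXXXXEE  (used choices [2, 1])

Answer: EEGGEEXXXXXXXEE


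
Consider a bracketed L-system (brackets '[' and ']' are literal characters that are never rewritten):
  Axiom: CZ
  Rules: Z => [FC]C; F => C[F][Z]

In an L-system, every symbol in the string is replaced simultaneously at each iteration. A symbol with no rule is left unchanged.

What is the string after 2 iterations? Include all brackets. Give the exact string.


Answer: C[C[F][Z]C]C

Derivation:
Step 0: CZ
Step 1: C[FC]C
Step 2: C[C[F][Z]C]C


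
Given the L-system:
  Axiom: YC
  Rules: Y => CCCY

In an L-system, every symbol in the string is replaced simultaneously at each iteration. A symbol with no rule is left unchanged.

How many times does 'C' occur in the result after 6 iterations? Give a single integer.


Answer: 19

Derivation:
Step 0: YC  (1 'C')
Step 1: CCCYC  (4 'C')
Step 2: CCCCCCYC  (7 'C')
Step 3: CCCCCCCCCYC  (10 'C')
Step 4: CCCCCCCCCCCCYC  (13 'C')
Step 5: CCCCCCCCCCCCCCCYC  (16 'C')
Step 6: CCCCCCCCCCCCCCCCCCYC  (19 'C')


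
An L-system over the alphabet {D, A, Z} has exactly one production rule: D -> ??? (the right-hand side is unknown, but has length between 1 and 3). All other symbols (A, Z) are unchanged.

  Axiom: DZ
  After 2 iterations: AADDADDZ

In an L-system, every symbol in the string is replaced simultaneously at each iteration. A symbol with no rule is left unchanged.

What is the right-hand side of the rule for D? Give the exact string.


Answer: ADD

Derivation:
Trying D -> ADD:
  Step 0: DZ
  Step 1: ADDZ
  Step 2: AADDADDZ
Matches the given result.


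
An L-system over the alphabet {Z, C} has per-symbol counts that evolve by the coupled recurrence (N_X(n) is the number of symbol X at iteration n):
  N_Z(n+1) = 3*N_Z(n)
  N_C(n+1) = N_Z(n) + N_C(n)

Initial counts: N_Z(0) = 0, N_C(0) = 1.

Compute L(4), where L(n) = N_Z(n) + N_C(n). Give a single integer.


Step 0: N_Z=0, N_C=1, L=1
Step 1: N_Z=0, N_C=1, L=1
Step 2: N_Z=0, N_C=1, L=1
Step 3: N_Z=0, N_C=1, L=1
Step 4: N_Z=0, N_C=1, L=1

Answer: 1


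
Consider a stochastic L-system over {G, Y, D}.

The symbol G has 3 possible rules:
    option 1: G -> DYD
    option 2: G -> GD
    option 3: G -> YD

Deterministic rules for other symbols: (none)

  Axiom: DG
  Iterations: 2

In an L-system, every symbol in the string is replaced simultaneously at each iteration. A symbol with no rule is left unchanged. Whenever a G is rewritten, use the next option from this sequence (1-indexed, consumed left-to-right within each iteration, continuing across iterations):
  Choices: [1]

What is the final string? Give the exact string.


Step 0: DG
Step 1: DDYD  (used choices [1])
Step 2: DDYD  (used choices [])

Answer: DDYD


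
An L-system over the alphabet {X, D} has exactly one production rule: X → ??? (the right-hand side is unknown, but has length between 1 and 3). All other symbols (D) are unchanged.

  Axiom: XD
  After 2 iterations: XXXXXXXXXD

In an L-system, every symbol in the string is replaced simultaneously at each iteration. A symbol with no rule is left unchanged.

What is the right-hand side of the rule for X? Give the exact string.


Answer: XXX

Derivation:
Trying X → XXX:
  Step 0: XD
  Step 1: XXXD
  Step 2: XXXXXXXXXD
Matches the given result.


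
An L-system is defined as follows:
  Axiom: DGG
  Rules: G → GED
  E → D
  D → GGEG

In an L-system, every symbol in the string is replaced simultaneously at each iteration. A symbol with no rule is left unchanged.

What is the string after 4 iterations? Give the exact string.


Step 0: DGG
Step 1: GGEGGEDGED
Step 2: GEDGEDDGEDGEDDGGEGGEDDGGEG
Step 3: GEDDGGEGGEDDGGEGGGEGGEDDGGEGGEDDGGEGGGEGGEDGEDDGEDGEDDGGEGGGEGGEDGEDDGED
Step 4: GEDDGGEGGGEGGEDGEDDGEDGEDDGGEGGGEGGEDGEDDGEDGEDGEDDGEDGEDDGGEGGGEGGEDGEDDGEDGEDDGGEGGGEGGEDGEDDGEDGEDGEDDGEDGEDDGGEGGEDDGGEGGGEGGEDDGGEGGEDDGGEGGGEGGEDGEDDGEDGEDGEDDGEDGEDDGGEGGEDDGGEGGGEGGEDDGGEG

Answer: GEDDGGEGGGEGGEDGEDDGEDGEDDGGEGGGEGGEDGEDDGEDGEDGEDDGEDGEDDGGEGGGEGGEDGEDDGEDGEDDGGEGGGEGGEDGEDDGEDGEDGEDDGEDGEDDGGEGGEDDGGEGGGEGGEDDGGEGGEDDGGEGGGEGGEDGEDDGEDGEDGEDDGEDGEDDGGEGGEDDGGEGGGEGGEDDGGEG


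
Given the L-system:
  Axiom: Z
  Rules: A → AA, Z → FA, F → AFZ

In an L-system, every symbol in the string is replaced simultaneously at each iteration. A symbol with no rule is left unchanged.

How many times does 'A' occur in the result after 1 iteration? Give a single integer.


Step 0: Z  (0 'A')
Step 1: FA  (1 'A')

Answer: 1


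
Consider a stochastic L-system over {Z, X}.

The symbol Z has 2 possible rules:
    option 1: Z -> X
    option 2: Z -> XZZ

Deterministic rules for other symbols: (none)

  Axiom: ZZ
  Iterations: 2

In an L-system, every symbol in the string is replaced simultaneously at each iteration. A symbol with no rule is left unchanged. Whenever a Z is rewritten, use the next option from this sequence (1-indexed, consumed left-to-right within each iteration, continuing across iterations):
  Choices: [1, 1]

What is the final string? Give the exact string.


Step 0: ZZ
Step 1: XX  (used choices [1, 1])
Step 2: XX  (used choices [])

Answer: XX


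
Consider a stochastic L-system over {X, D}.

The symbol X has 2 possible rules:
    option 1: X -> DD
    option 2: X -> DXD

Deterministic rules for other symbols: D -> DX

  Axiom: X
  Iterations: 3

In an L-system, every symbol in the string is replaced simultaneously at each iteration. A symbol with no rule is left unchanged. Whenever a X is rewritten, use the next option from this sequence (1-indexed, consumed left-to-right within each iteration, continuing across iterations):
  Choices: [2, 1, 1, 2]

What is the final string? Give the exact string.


Answer: DXDDDXDXDXDXD

Derivation:
Step 0: X
Step 1: DXD  (used choices [2])
Step 2: DXDDDX  (used choices [1])
Step 3: DXDDDXDXDXDXD  (used choices [1, 2])


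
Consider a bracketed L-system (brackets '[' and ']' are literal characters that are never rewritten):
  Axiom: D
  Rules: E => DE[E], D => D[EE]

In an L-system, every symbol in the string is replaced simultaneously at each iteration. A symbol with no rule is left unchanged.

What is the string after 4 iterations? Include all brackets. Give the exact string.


Answer: D[EE][DE[E]DE[E]][D[EE]DE[E][DE[E]]D[EE]DE[E][DE[E]]][D[EE][DE[E]DE[E]]D[EE]DE[E][DE[E]][D[EE]DE[E][DE[E]]]D[EE][DE[E]DE[E]]D[EE]DE[E][DE[E]][D[EE]DE[E][DE[E]]]]

Derivation:
Step 0: D
Step 1: D[EE]
Step 2: D[EE][DE[E]DE[E]]
Step 3: D[EE][DE[E]DE[E]][D[EE]DE[E][DE[E]]D[EE]DE[E][DE[E]]]
Step 4: D[EE][DE[E]DE[E]][D[EE]DE[E][DE[E]]D[EE]DE[E][DE[E]]][D[EE][DE[E]DE[E]]D[EE]DE[E][DE[E]][D[EE]DE[E][DE[E]]]D[EE][DE[E]DE[E]]D[EE]DE[E][DE[E]][D[EE]DE[E][DE[E]]]]


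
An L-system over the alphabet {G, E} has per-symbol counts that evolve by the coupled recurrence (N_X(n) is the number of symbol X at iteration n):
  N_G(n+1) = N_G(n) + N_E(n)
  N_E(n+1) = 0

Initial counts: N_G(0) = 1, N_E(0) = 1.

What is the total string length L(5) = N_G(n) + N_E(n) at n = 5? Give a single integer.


Answer: 2

Derivation:
Step 0: N_G=1, N_E=1, L=2
Step 1: N_G=2, N_E=0, L=2
Step 2: N_G=2, N_E=0, L=2
Step 3: N_G=2, N_E=0, L=2
Step 4: N_G=2, N_E=0, L=2
Step 5: N_G=2, N_E=0, L=2


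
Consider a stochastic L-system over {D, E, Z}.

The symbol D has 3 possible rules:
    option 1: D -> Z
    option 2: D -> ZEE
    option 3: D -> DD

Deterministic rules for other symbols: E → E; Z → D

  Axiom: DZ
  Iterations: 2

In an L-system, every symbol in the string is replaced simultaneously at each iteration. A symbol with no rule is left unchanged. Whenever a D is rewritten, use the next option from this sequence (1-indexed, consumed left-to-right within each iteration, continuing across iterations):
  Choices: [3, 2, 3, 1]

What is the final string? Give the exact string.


Answer: ZEEDDZ

Derivation:
Step 0: DZ
Step 1: DDD  (used choices [3])
Step 2: ZEEDDZ  (used choices [2, 3, 1])


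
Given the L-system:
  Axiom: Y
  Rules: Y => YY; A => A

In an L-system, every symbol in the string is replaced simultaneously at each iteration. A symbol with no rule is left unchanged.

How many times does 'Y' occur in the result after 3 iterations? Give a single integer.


Answer: 8

Derivation:
Step 0: Y  (1 'Y')
Step 1: YY  (2 'Y')
Step 2: YYYY  (4 'Y')
Step 3: YYYYYYYY  (8 'Y')


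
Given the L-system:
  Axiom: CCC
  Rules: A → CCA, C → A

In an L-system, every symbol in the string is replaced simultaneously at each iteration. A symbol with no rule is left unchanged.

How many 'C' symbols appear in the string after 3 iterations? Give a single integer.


Answer: 6

Derivation:
Step 0: CCC  (3 'C')
Step 1: AAA  (0 'C')
Step 2: CCACCACCA  (6 'C')
Step 3: AACCAAACCAAACCA  (6 'C')


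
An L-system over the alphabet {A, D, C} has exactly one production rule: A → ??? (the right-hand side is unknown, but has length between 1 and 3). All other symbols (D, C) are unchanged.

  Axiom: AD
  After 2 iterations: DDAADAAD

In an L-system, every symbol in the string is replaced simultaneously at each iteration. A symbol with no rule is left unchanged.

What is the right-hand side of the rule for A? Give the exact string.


Trying A → DAA:
  Step 0: AD
  Step 1: DAAD
  Step 2: DDAADAAD
Matches the given result.

Answer: DAA


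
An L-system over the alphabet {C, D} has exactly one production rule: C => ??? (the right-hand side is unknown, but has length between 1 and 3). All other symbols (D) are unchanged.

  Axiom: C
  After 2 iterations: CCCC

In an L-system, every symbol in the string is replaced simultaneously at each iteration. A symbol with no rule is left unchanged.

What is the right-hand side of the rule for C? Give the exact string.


Answer: CC

Derivation:
Trying C => CC:
  Step 0: C
  Step 1: CC
  Step 2: CCCC
Matches the given result.


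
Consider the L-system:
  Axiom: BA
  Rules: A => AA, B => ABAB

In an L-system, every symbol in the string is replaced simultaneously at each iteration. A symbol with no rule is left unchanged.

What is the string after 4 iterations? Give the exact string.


Answer: AAAAAAAAAAAAAAABABAAABABAAAAAAABABAAABABAAAAAAAAAAAAAAABABAAABABAAAAAAABABAAABABAAAAAAAAAAAAAAAA

Derivation:
Step 0: BA
Step 1: ABABAA
Step 2: AAABABAAABABAAAA
Step 3: AAAAAAABABAAABABAAAAAAABABAAABABAAAAAAAA
Step 4: AAAAAAAAAAAAAAABABAAABABAAAAAAABABAAABABAAAAAAAAAAAAAAABABAAABABAAAAAAABABAAABABAAAAAAAAAAAAAAAA


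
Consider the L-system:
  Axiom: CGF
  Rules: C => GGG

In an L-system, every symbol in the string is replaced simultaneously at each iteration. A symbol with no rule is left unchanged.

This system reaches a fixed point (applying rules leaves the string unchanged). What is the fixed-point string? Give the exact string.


Answer: GGGGF

Derivation:
Step 0: CGF
Step 1: GGGGF
Step 2: GGGGF  (unchanged — fixed point at step 1)


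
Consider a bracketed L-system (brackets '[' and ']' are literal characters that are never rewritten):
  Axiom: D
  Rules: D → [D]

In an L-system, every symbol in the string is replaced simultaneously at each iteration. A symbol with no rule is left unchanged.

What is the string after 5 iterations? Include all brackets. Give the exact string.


Answer: [[[[[D]]]]]

Derivation:
Step 0: D
Step 1: [D]
Step 2: [[D]]
Step 3: [[[D]]]
Step 4: [[[[D]]]]
Step 5: [[[[[D]]]]]


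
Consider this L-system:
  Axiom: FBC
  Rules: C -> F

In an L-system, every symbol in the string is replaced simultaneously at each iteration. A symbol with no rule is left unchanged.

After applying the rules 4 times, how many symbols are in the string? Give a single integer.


Step 0: length = 3
Step 1: length = 3
Step 2: length = 3
Step 3: length = 3
Step 4: length = 3

Answer: 3


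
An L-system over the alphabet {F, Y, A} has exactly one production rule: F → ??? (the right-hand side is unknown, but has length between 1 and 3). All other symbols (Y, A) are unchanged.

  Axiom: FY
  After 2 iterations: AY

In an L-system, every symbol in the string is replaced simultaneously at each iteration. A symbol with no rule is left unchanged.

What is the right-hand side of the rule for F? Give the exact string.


Answer: A

Derivation:
Trying F → A:
  Step 0: FY
  Step 1: AY
  Step 2: AY
Matches the given result.


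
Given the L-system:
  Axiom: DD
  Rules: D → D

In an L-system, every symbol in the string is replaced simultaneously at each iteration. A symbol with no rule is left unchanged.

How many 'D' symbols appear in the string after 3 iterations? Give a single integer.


Step 0: DD  (2 'D')
Step 1: DD  (2 'D')
Step 2: DD  (2 'D')
Step 3: DD  (2 'D')

Answer: 2


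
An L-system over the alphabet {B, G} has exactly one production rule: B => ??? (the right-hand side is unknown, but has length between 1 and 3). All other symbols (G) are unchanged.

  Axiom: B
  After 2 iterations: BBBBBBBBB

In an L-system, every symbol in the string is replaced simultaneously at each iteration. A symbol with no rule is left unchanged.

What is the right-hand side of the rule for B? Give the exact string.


Trying B => BBB:
  Step 0: B
  Step 1: BBB
  Step 2: BBBBBBBBB
Matches the given result.

Answer: BBB


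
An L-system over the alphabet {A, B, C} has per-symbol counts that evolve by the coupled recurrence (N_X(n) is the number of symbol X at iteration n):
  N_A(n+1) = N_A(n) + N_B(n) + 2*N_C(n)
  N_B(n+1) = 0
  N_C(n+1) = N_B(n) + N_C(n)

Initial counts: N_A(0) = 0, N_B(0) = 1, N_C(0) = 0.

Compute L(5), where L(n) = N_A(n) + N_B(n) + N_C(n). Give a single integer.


Step 0: N_A=0, N_B=1, N_C=0, L=1
Step 1: N_A=1, N_B=0, N_C=1, L=2
Step 2: N_A=3, N_B=0, N_C=1, L=4
Step 3: N_A=5, N_B=0, N_C=1, L=6
Step 4: N_A=7, N_B=0, N_C=1, L=8
Step 5: N_A=9, N_B=0, N_C=1, L=10

Answer: 10


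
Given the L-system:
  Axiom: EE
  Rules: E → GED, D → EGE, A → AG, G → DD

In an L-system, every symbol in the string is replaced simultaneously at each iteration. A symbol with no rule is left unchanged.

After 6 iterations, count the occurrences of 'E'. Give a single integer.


Step 0: length=2, 'E' count=2
Step 1: length=6, 'E' count=2
Step 2: length=16, 'E' count=6
Step 3: length=44, 'E' count=18
Step 4: length=120, 'E' count=46
Step 5: length=328, 'E' count=130
Step 6: length=896, 'E' count=350
Final string: EGEEGEDDGEDEGEGEDDDGEDGEDDDGEDGEDDDGEDEGEEGEDDGEDEGEGEDDDGEDEGEEGEDDGEDEGEGEDDDGEDGEDDDGEDGEDDDGEDEGEEGEDDGEDEGEGEDDDGEDDDGEDEGEEGEEGEDDGEDEGEDDGEDEGEEGEEGEDDGEDEGEGEDDDGEDGEDDDGEDEGEEGEDDGEDEGEGEDDDGEDDDGEDEGEEGEEGEDDGEDEGEEGEEGEDDGEDEGEGEDDDGEDGEDDDGEDGEDDDGEDEGEEGEDDGEDEGEGEDDDGEDGEDDDGEDGEDDDGEDEGEEGEDDGEDEGEGEDDDGEDDDGEDEGEEGEEGEDDGEDEGEDDGEDEGEEGEEGEDDGEDEGEDDGEDEGEEGEEGEDDGEDEGEGEDDDGEDGEDDDGEDEGEEGEDDGEDEGEGEDDDGEDDDGEDEGEEGEEGEDDGEDEGEEGEEGEDDGEDEGEGEDDDGEDGEDDDGEDGEDDDGEDEGEEGEDDGEDEGEGEDDDGEDEGEEGEDDGEDEGEGEDDDGEDGEDDDGEDGEDDDGEDEGEEGEDDGEDEGEGEDDDGEDDDGEDEGEEGEEGEDDGEDEGEDDGEDEGEEGEEGEDDGEDEGEGEDDDGEDGEDDDGEDEGEEGEDDGEDEGEGEDDDGEDDDGEDEGEEGEEGEDDGEDEGEEGEEGEDDGEDEGEGEDDDGEDGEDDDGEDGEDDDGEDEGEEGEDDGEDEGEGEDDDGEDGEDDDGEDGEDDDGEDEGEEGEDDGEDEGEGEDDDGEDDDGEDEGEEGEEGEDDGEDEGEDDGEDEGEEGEEGEDDGEDEGEDDGEDEGEEGEEGEDDGEDEGEGEDDDGEDGEDDDGEDEGEEGEDDGEDEGEGEDDDGEDDDGEDEGEEGEEGEDDGEDEGE

Answer: 350


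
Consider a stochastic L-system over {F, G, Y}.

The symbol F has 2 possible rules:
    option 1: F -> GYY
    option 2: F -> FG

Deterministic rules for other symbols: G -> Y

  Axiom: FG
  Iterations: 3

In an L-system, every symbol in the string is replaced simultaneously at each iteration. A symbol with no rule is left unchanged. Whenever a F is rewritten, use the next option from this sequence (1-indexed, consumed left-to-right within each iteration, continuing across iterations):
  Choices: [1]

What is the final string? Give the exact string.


Answer: YYYY

Derivation:
Step 0: FG
Step 1: GYYY  (used choices [1])
Step 2: YYYY  (used choices [])
Step 3: YYYY  (used choices [])


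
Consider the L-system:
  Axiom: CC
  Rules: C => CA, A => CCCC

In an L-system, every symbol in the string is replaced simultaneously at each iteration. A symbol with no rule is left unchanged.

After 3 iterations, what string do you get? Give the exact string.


Answer: CACCCCCACACACACACCCCCACACACA

Derivation:
Step 0: CC
Step 1: CACA
Step 2: CACCCCCACCCC
Step 3: CACCCCCACACACACACCCCCACACACA


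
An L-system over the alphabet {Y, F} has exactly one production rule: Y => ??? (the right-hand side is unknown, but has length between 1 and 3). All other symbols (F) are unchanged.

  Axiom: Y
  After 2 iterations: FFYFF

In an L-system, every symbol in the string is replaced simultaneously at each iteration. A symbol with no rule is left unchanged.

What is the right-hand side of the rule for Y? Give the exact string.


Trying Y => FYF:
  Step 0: Y
  Step 1: FYF
  Step 2: FFYFF
Matches the given result.

Answer: FYF


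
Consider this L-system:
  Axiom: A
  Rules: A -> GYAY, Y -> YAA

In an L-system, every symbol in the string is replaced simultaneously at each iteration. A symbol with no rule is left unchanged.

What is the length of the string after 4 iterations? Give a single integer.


Answer: 101

Derivation:
Step 0: length = 1
Step 1: length = 4
Step 2: length = 11
Step 3: length = 34
Step 4: length = 101


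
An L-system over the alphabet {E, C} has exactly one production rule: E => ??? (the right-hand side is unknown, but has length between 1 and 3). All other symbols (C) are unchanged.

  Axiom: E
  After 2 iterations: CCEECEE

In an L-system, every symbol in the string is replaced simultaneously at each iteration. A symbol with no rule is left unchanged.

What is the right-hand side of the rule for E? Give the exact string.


Answer: CEE

Derivation:
Trying E => CEE:
  Step 0: E
  Step 1: CEE
  Step 2: CCEECEE
Matches the given result.


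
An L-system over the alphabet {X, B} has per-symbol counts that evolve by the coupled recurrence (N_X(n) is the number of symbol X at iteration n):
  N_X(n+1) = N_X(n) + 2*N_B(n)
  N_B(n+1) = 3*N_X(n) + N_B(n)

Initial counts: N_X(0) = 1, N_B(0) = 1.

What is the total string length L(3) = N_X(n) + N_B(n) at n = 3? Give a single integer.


Step 0: N_X=1, N_B=1, L=2
Step 1: N_X=3, N_B=4, L=7
Step 2: N_X=11, N_B=13, L=24
Step 3: N_X=37, N_B=46, L=83

Answer: 83


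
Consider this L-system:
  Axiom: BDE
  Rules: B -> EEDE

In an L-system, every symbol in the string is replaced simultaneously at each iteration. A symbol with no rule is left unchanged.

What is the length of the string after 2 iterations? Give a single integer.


Answer: 6

Derivation:
Step 0: length = 3
Step 1: length = 6
Step 2: length = 6


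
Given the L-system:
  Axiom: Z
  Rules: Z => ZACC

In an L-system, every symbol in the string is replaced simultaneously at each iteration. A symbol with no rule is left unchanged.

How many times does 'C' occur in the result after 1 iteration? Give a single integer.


Answer: 2

Derivation:
Step 0: Z  (0 'C')
Step 1: ZACC  (2 'C')


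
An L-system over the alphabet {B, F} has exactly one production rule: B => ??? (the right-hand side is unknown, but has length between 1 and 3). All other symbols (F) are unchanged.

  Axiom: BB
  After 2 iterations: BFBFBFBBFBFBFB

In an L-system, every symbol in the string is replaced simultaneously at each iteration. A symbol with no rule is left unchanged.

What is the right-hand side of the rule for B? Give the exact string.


Answer: BFB

Derivation:
Trying B => BFB:
  Step 0: BB
  Step 1: BFBBFB
  Step 2: BFBFBFBBFBFBFB
Matches the given result.


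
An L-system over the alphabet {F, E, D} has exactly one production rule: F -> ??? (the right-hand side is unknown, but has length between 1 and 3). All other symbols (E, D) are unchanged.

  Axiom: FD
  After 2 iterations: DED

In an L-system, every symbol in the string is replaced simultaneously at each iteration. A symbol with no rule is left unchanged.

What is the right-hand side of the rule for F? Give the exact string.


Answer: DE

Derivation:
Trying F -> DE:
  Step 0: FD
  Step 1: DED
  Step 2: DED
Matches the given result.


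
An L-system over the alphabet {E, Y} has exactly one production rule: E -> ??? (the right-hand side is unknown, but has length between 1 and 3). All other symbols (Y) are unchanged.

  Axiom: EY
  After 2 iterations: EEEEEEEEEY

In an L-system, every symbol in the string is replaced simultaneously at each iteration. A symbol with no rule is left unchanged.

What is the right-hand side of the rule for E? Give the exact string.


Answer: EEE

Derivation:
Trying E -> EEE:
  Step 0: EY
  Step 1: EEEY
  Step 2: EEEEEEEEEY
Matches the given result.


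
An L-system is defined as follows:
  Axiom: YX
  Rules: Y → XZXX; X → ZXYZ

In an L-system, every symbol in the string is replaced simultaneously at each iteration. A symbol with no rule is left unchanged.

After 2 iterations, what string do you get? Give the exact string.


Answer: ZXYZZZXYZZXYZZZXYZXZXXZ

Derivation:
Step 0: YX
Step 1: XZXXZXYZ
Step 2: ZXYZZZXYZZXYZZZXYZXZXXZ


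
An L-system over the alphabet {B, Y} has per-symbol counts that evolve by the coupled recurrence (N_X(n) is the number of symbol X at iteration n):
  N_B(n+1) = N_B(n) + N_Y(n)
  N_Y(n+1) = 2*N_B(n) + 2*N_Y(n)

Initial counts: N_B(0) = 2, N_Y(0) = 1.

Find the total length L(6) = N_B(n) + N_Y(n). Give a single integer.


Answer: 2187

Derivation:
Step 0: N_B=2, N_Y=1, L=3
Step 1: N_B=3, N_Y=6, L=9
Step 2: N_B=9, N_Y=18, L=27
Step 3: N_B=27, N_Y=54, L=81
Step 4: N_B=81, N_Y=162, L=243
Step 5: N_B=243, N_Y=486, L=729
Step 6: N_B=729, N_Y=1458, L=2187


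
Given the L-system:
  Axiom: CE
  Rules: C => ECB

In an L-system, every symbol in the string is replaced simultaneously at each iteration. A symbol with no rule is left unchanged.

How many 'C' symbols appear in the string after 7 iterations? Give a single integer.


Step 0: CE  (1 'C')
Step 1: ECBE  (1 'C')
Step 2: EECBBE  (1 'C')
Step 3: EEECBBBE  (1 'C')
Step 4: EEEECBBBBE  (1 'C')
Step 5: EEEEECBBBBBE  (1 'C')
Step 6: EEEEEECBBBBBBE  (1 'C')
Step 7: EEEEEEECBBBBBBBE  (1 'C')

Answer: 1


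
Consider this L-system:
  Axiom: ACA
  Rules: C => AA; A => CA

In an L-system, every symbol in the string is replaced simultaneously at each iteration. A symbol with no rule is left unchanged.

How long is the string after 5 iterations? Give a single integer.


Answer: 96

Derivation:
Step 0: length = 3
Step 1: length = 6
Step 2: length = 12
Step 3: length = 24
Step 4: length = 48
Step 5: length = 96


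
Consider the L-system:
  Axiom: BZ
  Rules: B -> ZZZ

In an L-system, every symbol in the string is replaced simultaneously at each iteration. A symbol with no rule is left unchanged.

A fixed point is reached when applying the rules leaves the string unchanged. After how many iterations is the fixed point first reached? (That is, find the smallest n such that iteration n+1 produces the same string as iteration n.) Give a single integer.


Step 0: BZ
Step 1: ZZZZ
Step 2: ZZZZ  (unchanged — fixed point at step 1)

Answer: 1


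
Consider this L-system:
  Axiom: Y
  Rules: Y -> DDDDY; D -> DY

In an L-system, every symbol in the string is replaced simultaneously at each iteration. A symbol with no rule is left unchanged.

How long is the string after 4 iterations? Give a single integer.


Answer: 121

Derivation:
Step 0: length = 1
Step 1: length = 5
Step 2: length = 13
Step 3: length = 41
Step 4: length = 121


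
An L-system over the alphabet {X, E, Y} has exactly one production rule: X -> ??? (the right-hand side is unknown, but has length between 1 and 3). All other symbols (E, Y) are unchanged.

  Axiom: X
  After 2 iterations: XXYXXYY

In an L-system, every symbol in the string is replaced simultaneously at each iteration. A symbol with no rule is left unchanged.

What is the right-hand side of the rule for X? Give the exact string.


Answer: XXY

Derivation:
Trying X -> XXY:
  Step 0: X
  Step 1: XXY
  Step 2: XXYXXYY
Matches the given result.


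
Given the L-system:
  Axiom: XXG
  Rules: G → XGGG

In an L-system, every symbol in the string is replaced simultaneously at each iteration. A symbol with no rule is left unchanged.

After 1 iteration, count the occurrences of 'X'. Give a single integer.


Step 0: XXG  (2 'X')
Step 1: XXXGGG  (3 'X')

Answer: 3


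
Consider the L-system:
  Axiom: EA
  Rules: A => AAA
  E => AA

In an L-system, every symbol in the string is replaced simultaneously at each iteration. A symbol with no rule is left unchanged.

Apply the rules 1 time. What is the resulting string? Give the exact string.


Answer: AAAAA

Derivation:
Step 0: EA
Step 1: AAAAA


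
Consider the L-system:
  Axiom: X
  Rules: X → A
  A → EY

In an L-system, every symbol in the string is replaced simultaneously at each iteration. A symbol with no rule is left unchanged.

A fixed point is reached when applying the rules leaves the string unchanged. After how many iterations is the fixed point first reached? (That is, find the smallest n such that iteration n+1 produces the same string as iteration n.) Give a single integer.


Answer: 2

Derivation:
Step 0: X
Step 1: A
Step 2: EY
Step 3: EY  (unchanged — fixed point at step 2)


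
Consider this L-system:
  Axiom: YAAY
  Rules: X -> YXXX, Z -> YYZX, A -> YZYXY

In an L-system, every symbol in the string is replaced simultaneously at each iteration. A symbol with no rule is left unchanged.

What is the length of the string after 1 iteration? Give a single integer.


Step 0: length = 4
Step 1: length = 12

Answer: 12


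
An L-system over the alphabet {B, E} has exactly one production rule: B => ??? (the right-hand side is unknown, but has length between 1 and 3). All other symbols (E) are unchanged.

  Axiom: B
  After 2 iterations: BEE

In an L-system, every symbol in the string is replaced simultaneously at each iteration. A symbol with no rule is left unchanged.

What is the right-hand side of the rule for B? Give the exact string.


Trying B => BE:
  Step 0: B
  Step 1: BE
  Step 2: BEE
Matches the given result.

Answer: BE


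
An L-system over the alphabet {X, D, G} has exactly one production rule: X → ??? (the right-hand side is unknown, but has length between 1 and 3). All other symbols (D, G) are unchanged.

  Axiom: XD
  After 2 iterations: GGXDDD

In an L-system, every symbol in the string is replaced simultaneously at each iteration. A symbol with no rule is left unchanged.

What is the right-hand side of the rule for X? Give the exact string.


Trying X → GXD:
  Step 0: XD
  Step 1: GXDD
  Step 2: GGXDDD
Matches the given result.

Answer: GXD


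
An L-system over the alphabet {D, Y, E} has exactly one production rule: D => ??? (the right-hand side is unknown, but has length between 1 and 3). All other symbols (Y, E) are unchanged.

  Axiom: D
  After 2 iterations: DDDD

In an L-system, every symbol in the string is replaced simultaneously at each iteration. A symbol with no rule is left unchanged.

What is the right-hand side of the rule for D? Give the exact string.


Trying D => DD:
  Step 0: D
  Step 1: DD
  Step 2: DDDD
Matches the given result.

Answer: DD


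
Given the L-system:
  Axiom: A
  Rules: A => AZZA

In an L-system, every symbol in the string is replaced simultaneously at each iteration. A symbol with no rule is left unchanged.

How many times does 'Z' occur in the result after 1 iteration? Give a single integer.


Step 0: A  (0 'Z')
Step 1: AZZA  (2 'Z')

Answer: 2


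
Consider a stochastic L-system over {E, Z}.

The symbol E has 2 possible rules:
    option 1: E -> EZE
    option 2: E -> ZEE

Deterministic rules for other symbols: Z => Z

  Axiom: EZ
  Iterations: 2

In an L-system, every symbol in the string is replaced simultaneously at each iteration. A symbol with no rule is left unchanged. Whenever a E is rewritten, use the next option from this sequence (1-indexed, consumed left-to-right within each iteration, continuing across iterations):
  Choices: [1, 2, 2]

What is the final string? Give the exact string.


Step 0: EZ
Step 1: EZEZ  (used choices [1])
Step 2: ZEEZZEEZ  (used choices [2, 2])

Answer: ZEEZZEEZ


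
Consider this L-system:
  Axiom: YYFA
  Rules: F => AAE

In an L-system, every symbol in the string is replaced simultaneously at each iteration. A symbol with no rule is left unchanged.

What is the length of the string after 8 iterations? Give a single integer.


Answer: 6

Derivation:
Step 0: length = 4
Step 1: length = 6
Step 2: length = 6
Step 3: length = 6
Step 4: length = 6
Step 5: length = 6
Step 6: length = 6
Step 7: length = 6
Step 8: length = 6


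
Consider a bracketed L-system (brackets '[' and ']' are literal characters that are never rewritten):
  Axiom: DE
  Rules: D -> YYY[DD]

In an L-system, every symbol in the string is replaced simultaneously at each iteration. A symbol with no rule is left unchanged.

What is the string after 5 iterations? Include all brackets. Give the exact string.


Step 0: DE
Step 1: YYY[DD]E
Step 2: YYY[YYY[DD]YYY[DD]]E
Step 3: YYY[YYY[YYY[DD]YYY[DD]]YYY[YYY[DD]YYY[DD]]]E
Step 4: YYY[YYY[YYY[YYY[DD]YYY[DD]]YYY[YYY[DD]YYY[DD]]]YYY[YYY[YYY[DD]YYY[DD]]YYY[YYY[DD]YYY[DD]]]]E
Step 5: YYY[YYY[YYY[YYY[YYY[DD]YYY[DD]]YYY[YYY[DD]YYY[DD]]]YYY[YYY[YYY[DD]YYY[DD]]YYY[YYY[DD]YYY[DD]]]]YYY[YYY[YYY[YYY[DD]YYY[DD]]YYY[YYY[DD]YYY[DD]]]YYY[YYY[YYY[DD]YYY[DD]]YYY[YYY[DD]YYY[DD]]]]]E

Answer: YYY[YYY[YYY[YYY[YYY[DD]YYY[DD]]YYY[YYY[DD]YYY[DD]]]YYY[YYY[YYY[DD]YYY[DD]]YYY[YYY[DD]YYY[DD]]]]YYY[YYY[YYY[YYY[DD]YYY[DD]]YYY[YYY[DD]YYY[DD]]]YYY[YYY[YYY[DD]YYY[DD]]YYY[YYY[DD]YYY[DD]]]]]E


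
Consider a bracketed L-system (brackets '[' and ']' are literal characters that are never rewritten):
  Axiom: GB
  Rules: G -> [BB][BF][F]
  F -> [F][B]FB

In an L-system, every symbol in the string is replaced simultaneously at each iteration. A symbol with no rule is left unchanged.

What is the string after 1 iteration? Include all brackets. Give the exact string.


Answer: [BB][BF][F]B

Derivation:
Step 0: GB
Step 1: [BB][BF][F]B


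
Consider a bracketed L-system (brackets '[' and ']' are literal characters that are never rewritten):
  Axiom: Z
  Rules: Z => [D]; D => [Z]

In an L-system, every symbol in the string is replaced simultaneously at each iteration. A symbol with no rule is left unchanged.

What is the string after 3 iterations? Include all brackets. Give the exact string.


Step 0: Z
Step 1: [D]
Step 2: [[Z]]
Step 3: [[[D]]]

Answer: [[[D]]]


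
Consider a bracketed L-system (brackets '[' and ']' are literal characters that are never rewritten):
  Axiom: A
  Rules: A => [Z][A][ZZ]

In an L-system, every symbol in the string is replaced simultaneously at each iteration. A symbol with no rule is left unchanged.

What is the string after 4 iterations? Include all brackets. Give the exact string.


Answer: [Z][[Z][[Z][[Z][A][ZZ]][ZZ]][ZZ]][ZZ]

Derivation:
Step 0: A
Step 1: [Z][A][ZZ]
Step 2: [Z][[Z][A][ZZ]][ZZ]
Step 3: [Z][[Z][[Z][A][ZZ]][ZZ]][ZZ]
Step 4: [Z][[Z][[Z][[Z][A][ZZ]][ZZ]][ZZ]][ZZ]


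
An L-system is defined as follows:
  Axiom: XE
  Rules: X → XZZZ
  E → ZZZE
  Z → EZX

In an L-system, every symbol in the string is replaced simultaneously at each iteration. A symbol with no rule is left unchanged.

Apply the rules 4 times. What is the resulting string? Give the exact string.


Step 0: XE
Step 1: XZZZZZZE
Step 2: XZZZEZXEZXEZXEZXEZXEZXZZZE
Step 3: XZZZEZXEZXEZXZZZEEZXXZZZZZZEEZXXZZZZZZEEZXXZZZZZZEEZXXZZZZZZEEZXXZZZZZZEEZXXZZZEZXEZXEZXZZZE
Step 4: XZZZEZXEZXEZXZZZEEZXXZZZZZZEEZXXZZZZZZEEZXXZZZEZXEZXEZXZZZEZZZEEZXXZZZXZZZEZXEZXEZXEZXEZXEZXZZZEZZZEEZXXZZZXZZZEZXEZXEZXEZXEZXEZXZZZEZZZEEZXXZZZXZZZEZXEZXEZXEZXEZXEZXZZZEZZZEEZXXZZZXZZZEZXEZXEZXEZXEZXEZXZZZEZZZEEZXXZZZXZZZEZXEZXEZXEZXEZXEZXZZZEZZZEEZXXZZZXZZZEZXEZXEZXZZZEEZXXZZZZZZEEZXXZZZZZZEEZXXZZZEZXEZXEZXZZZE

Answer: XZZZEZXEZXEZXZZZEEZXXZZZZZZEEZXXZZZZZZEEZXXZZZEZXEZXEZXZZZEZZZEEZXXZZZXZZZEZXEZXEZXEZXEZXEZXZZZEZZZEEZXXZZZXZZZEZXEZXEZXEZXEZXEZXZZZEZZZEEZXXZZZXZZZEZXEZXEZXEZXEZXEZXZZZEZZZEEZXXZZZXZZZEZXEZXEZXEZXEZXEZXZZZEZZZEEZXXZZZXZZZEZXEZXEZXEZXEZXEZXZZZEZZZEEZXXZZZXZZZEZXEZXEZXZZZEEZXXZZZZZZEEZXXZZZZZZEEZXXZZZEZXEZXEZXZZZE


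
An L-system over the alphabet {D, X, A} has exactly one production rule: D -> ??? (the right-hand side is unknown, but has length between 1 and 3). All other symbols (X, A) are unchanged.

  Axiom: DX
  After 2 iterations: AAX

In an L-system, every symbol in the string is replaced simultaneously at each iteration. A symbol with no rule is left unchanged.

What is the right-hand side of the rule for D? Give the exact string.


Trying D -> AA:
  Step 0: DX
  Step 1: AAX
  Step 2: AAX
Matches the given result.

Answer: AA


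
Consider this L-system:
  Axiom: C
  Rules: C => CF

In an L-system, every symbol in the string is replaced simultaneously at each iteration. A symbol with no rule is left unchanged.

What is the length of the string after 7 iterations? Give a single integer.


Step 0: length = 1
Step 1: length = 2
Step 2: length = 3
Step 3: length = 4
Step 4: length = 5
Step 5: length = 6
Step 6: length = 7
Step 7: length = 8

Answer: 8


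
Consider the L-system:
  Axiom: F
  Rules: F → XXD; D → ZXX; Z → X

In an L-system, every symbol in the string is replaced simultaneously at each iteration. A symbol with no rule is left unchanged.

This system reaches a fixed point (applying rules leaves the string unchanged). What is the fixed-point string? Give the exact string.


Answer: XXXXX

Derivation:
Step 0: F
Step 1: XXD
Step 2: XXZXX
Step 3: XXXXX
Step 4: XXXXX  (unchanged — fixed point at step 3)


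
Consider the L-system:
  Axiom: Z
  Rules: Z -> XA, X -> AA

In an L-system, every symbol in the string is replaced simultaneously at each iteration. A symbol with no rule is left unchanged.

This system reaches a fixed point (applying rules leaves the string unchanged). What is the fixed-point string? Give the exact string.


Answer: AAA

Derivation:
Step 0: Z
Step 1: XA
Step 2: AAA
Step 3: AAA  (unchanged — fixed point at step 2)


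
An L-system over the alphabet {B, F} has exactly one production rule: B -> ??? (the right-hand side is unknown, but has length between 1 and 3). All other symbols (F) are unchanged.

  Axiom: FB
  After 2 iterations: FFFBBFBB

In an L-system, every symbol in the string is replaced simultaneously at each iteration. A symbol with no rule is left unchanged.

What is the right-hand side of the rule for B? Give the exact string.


Answer: FBB

Derivation:
Trying B -> FBB:
  Step 0: FB
  Step 1: FFBB
  Step 2: FFFBBFBB
Matches the given result.


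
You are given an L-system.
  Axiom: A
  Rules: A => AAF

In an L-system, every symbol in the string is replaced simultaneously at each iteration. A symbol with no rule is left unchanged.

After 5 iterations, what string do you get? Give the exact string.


Step 0: A
Step 1: AAF
Step 2: AAFAAFF
Step 3: AAFAAFFAAFAAFFF
Step 4: AAFAAFFAAFAAFFFAAFAAFFAAFAAFFFF
Step 5: AAFAAFFAAFAAFFFAAFAAFFAAFAAFFFFAAFAAFFAAFAAFFFAAFAAFFAAFAAFFFFF

Answer: AAFAAFFAAFAAFFFAAFAAFFAAFAAFFFFAAFAAFFAAFAAFFFAAFAAFFAAFAAFFFFF


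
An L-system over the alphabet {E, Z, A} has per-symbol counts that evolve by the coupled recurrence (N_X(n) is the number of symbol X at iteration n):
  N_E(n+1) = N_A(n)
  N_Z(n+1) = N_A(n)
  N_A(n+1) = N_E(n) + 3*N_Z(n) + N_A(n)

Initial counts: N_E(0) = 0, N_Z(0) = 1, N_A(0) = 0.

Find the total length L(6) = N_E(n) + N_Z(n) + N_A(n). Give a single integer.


Step 0: N_E=0, N_Z=1, N_A=0, L=1
Step 1: N_E=0, N_Z=0, N_A=3, L=3
Step 2: N_E=3, N_Z=3, N_A=3, L=9
Step 3: N_E=3, N_Z=3, N_A=15, L=21
Step 4: N_E=15, N_Z=15, N_A=27, L=57
Step 5: N_E=27, N_Z=27, N_A=87, L=141
Step 6: N_E=87, N_Z=87, N_A=195, L=369

Answer: 369


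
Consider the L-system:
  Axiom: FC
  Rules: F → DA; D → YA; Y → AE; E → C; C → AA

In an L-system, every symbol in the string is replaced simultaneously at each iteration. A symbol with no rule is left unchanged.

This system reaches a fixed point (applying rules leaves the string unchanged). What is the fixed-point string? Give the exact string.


Answer: AAAAAAA

Derivation:
Step 0: FC
Step 1: DAAA
Step 2: YAAAA
Step 3: AEAAAA
Step 4: ACAAAA
Step 5: AAAAAAA
Step 6: AAAAAAA  (unchanged — fixed point at step 5)


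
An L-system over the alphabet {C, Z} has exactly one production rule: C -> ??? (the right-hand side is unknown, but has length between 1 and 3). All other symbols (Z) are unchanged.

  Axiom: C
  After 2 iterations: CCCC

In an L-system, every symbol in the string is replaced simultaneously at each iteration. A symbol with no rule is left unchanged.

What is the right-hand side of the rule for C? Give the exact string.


Trying C -> CC:
  Step 0: C
  Step 1: CC
  Step 2: CCCC
Matches the given result.

Answer: CC


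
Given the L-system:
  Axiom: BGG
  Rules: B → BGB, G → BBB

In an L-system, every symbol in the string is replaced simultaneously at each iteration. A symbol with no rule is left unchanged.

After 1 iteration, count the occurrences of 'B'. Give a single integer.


Step 0: BGG  (1 'B')
Step 1: BGBBBBBBB  (8 'B')

Answer: 8


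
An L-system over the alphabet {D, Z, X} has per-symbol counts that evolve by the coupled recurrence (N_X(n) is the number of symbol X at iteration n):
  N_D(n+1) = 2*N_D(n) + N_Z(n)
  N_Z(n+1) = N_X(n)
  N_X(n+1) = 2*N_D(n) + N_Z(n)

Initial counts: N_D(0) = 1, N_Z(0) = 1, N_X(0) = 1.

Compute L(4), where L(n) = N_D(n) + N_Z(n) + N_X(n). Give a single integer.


Step 0: N_D=1, N_Z=1, N_X=1, L=3
Step 1: N_D=3, N_Z=1, N_X=3, L=7
Step 2: N_D=7, N_Z=3, N_X=7, L=17
Step 3: N_D=17, N_Z=7, N_X=17, L=41
Step 4: N_D=41, N_Z=17, N_X=41, L=99

Answer: 99


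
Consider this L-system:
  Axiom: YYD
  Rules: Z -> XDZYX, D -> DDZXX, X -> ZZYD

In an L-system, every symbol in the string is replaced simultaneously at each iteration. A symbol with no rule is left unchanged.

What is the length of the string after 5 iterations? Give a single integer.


Answer: 1581

Derivation:
Step 0: length = 3
Step 1: length = 7
Step 2: length = 25
Step 3: length = 99
Step 4: length = 395
Step 5: length = 1581
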